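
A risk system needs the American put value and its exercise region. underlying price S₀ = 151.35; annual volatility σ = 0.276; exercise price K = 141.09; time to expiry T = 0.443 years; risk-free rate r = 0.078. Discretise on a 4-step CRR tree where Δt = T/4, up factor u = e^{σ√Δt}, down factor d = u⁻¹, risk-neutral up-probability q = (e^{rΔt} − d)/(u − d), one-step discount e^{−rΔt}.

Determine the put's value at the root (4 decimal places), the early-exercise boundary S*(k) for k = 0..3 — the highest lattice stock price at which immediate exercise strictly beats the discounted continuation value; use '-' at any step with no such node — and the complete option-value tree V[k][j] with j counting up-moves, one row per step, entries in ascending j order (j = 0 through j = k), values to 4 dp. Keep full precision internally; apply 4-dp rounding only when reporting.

price = 5.2259
boundary = - - - 114.8979
tree:
5.2259
9.3286 1.5888
16.0658 3.3683 0.0000
26.1921 7.1409 0.0000 0.0000
36.2754 15.1388 0.0000 0.0000 0.0000

Δt=0.11075  u=1.09620  d=0.91224  q=0.52422  discount=0.99140
step 4 (expiry): payoffs max(K−S,0) = 36.2754 15.1388 0.0000 0.0000 0.0000
step 3: (k=3,j=0): S=114.8979, (K−S)⁺=26.1921, hold=24.9785 ⇒ V=26.1921 exercise | (k=3,j=1): S=138.0678, (K−S)⁺=3.0222, hold=7.1409 ⇒ V=7.1409 continue | (k=3,j=2): S=165.9100, (K−S)⁺=0.0000, hold=0.0000 ⇒ V=0.0000 continue | (k=3,j=3): S=199.3668, (K−S)⁺=0.0000, hold=0.0000 ⇒ V=0.0000 continue  boundary S*=114.8979
step 2: (k=2,j=0): S=125.9512, (K−S)⁺=15.1388, hold=16.0658 ⇒ V=16.0658 continue | (k=2,j=1): S=151.3500, (K−S)⁺=0.0000, hold=3.3683 ⇒ V=3.3683 continue | (k=2,j=2): S=181.8707, (K−S)⁺=0.0000, hold=0.0000 ⇒ V=0.0000 continue  boundary S*=-
step 1: (k=1,j=0): S=138.0678, (K−S)⁺=3.0222, hold=9.3286 ⇒ V=9.3286 continue | (k=1,j=1): S=165.9100, (K−S)⁺=0.0000, hold=1.5888 ⇒ V=1.5888 continue  boundary S*=-
step 0: (k=0,j=0): S=151.3500, (K−S)⁺=0.0000, hold=5.2259 ⇒ V=5.2259 continue  boundary S*=-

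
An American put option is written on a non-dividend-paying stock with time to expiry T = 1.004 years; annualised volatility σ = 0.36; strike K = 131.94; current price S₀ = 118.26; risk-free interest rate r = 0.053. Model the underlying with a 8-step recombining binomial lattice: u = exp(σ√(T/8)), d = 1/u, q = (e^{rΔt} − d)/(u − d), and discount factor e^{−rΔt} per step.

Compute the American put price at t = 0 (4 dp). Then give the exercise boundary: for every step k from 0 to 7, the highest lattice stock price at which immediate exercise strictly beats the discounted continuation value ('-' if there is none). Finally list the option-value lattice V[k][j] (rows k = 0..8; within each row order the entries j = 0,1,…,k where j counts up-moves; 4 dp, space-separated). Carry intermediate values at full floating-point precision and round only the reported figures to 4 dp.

params: Δt=0.12550 u=1.13602 d=0.88026 q=0.49425 e^(-rΔt)=0.99337
t_8 payoffs: 89.3075 76.9207 60.9349 40.3045 13.6800 0.0000 0.0000 0.0000 0.0000
t_7: node(7,0) S=48.4315 payoff=83.5085 vs cont=82.6338 → 83.5085 [stop]  node(7,1) S=62.5032 payoff=69.4368 vs cont=68.5621 → 69.4368 [stop]  node(7,2) S=80.6634 payoff=51.2766 vs cont=50.4019 → 51.2766 [stop]  node(7,3) S=104.1000 payoff=27.8400 vs cont=26.9653 → 27.8400 [stop]  node(7,4) S=134.3461 payoff=0.0000 vs cont=6.8727 → 6.8727 [wait]  node(7,5) S=173.3801 payoff=0.0000 vs cont=0.0000 → 0.0000 [wait]  node(7,6) S=223.7553 payoff=0.0000 vs cont=0.0000 → 0.0000 [wait]  node(7,7) S=288.7670 payoff=0.0000 vs cont=0.0000 → 0.0000 [wait]  ⇒ S*(7)=104.1000
t_6: node(6,0) S=55.0193 payoff=76.9207 vs cont=76.0460 → 76.9207 [stop]  node(6,1) S=71.0051 payoff=60.9349 vs cont=60.0602 → 60.9349 [stop]  node(6,2) S=91.6355 payoff=40.3045 vs cont=39.4298 → 40.3045 [stop]  node(6,3) S=118.2600 payoff=13.6800 vs cont=17.3610 → 17.3610 [wait]  node(6,4) S=152.6202 payoff=0.0000 vs cont=3.4528 → 3.4528 [wait]  node(6,5) S=196.9637 payoff=0.0000 vs cont=0.0000 → 0.0000 [wait]  node(6,6) S=254.1912 payoff=0.0000 vs cont=0.0000 → 0.0000 [wait]  ⇒ S*(6)=91.6355
t_5: node(5,0) S=62.5032 payoff=69.4368 vs cont=68.5621 → 69.4368 [stop]  node(5,1) S=80.6634 payoff=51.2766 vs cont=50.4019 → 51.2766 [stop]  node(5,2) S=104.1000 payoff=27.8400 vs cont=28.7726 → 28.7726 [wait]  node(5,3) S=134.3461 payoff=0.0000 vs cont=10.4173 → 10.4173 [wait]  node(5,4) S=173.3801 payoff=0.0000 vs cont=1.7347 → 1.7347 [wait]  node(5,5) S=223.7553 payoff=0.0000 vs cont=0.0000 → 0.0000 [wait]  ⇒ S*(5)=80.6634
t_4: node(4,0) S=71.0051 payoff=60.9349 vs cont=60.0602 → 60.9349 [stop]  node(4,1) S=91.6355 payoff=40.3045 vs cont=39.8877 → 40.3045 [stop]  node(4,2) S=118.2600 payoff=13.6800 vs cont=19.5698 → 19.5698 [wait]  node(4,3) S=152.6202 payoff=0.0000 vs cont=6.0853 → 6.0853 [wait]  node(4,4) S=196.9637 payoff=0.0000 vs cont=0.8715 → 0.8715 [wait]  ⇒ S*(4)=91.6355
t_3: node(3,0) S=80.6634 payoff=51.2766 vs cont=50.4019 → 51.2766 [stop]  node(3,1) S=104.1000 payoff=27.8400 vs cont=29.8571 → 29.8571 [wait]  node(3,2) S=134.3461 payoff=0.0000 vs cont=12.8195 → 12.8195 [wait]  node(3,3) S=173.3801 payoff=0.0000 vs cont=3.4851 → 3.4851 [wait]  ⇒ S*(3)=80.6634
t_2: node(2,0) S=91.6355 payoff=40.3045 vs cont=40.4202 → 40.4202 [wait]  node(2,1) S=118.2600 payoff=13.6800 vs cont=21.2941 → 21.2941 [wait]  node(2,2) S=152.6202 payoff=0.0000 vs cont=8.1515 → 8.1515 [wait]  ⇒ S*(2)=-
t_1: node(1,0) S=104.1000 payoff=27.8400 vs cont=30.7617 → 30.7617 [wait]  node(1,1) S=134.3461 payoff=0.0000 vs cont=14.7002 → 14.7002 [wait]  ⇒ S*(1)=-
t_0: node(0,0) S=118.2600 payoff=13.6800 vs cont=22.6720 → 22.6720 [wait]  ⇒ S*(0)=-

price = 22.6720
boundary = - - - 80.6634 91.6355 80.6634 91.6355 104.1000
tree:
22.6720
30.7617 14.7002
40.4202 21.2941 8.1515
51.2766 29.8571 12.8195 3.4851
60.9349 40.3045 19.5698 6.0853 0.8715
69.4368 51.2766 28.7726 10.4173 1.7347 0.0000
76.9207 60.9349 40.3045 17.3610 3.4528 0.0000 0.0000
83.5085 69.4368 51.2766 27.8400 6.8727 0.0000 0.0000 0.0000
89.3075 76.9207 60.9349 40.3045 13.6800 0.0000 0.0000 0.0000 0.0000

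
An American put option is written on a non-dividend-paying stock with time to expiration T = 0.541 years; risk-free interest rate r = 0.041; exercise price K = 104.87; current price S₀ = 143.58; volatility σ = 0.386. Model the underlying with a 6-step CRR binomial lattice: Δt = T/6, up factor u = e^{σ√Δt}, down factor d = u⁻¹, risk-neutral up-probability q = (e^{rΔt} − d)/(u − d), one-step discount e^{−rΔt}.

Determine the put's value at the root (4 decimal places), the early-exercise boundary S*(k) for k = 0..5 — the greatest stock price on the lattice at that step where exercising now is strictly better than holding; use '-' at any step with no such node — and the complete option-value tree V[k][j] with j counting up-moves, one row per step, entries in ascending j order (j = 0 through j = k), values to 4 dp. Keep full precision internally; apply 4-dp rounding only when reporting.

price = 2.0845
boundary = - - - - - 80.4275
tree:
2.0845
3.5963 0.5078
6.0930 0.9935 0.0000
10.0758 1.9439 0.0000 0.0000
16.1032 3.8032 0.0000 0.0000 0.0000
24.4425 7.4411 0.0000 0.0000 0.0000 0.0000
33.2446 14.5586 0.0000 0.0000 0.0000 0.0000 0.0000

Δt=0.09017, u=1.12289, d=0.89056, q=0.48700, disc=e^(-rΔt)=0.99631
k=6 terminal: V=max(K-S,0) → 33.2446 14.5586 0.0000 0.0000 0.0000 0.0000 0.0000
k=5: j=0 S=80.4275 intr=24.4425 cont=24.0555 V=24.4425[EX]; j=1 S=101.4099 intr=3.4601 cont=7.4411 V=7.4411[hold]; j=2 S=127.8663 intr=0.0000 cont=0.0000 V=0.0000[hold]; j=3 S=161.2248 intr=0.0000 cont=0.0000 V=0.0000[hold]; j=4 S=203.2860 intr=0.0000 cont=0.0000 V=0.0000[hold]; j=5 S=256.3204 intr=0.0000 cont=0.0000 V=0.0000[hold]  S*(5)=80.4275
k=4: j=0 S=90.3114 intr=14.5586 cont=16.1032 V=16.1032[hold]; j=1 S=113.8723 intr=0.0000 cont=3.8032 V=3.8032[hold]; j=2 S=143.5800 intr=0.0000 cont=0.0000 V=0.0000[hold]; j=3 S=181.0380 intr=0.0000 cont=0.0000 V=0.0000[hold]; j=4 S=228.2682 intr=0.0000 cont=0.0000 V=0.0000[hold]  S*(4)=-
k=3: j=0 S=101.4099 intr=3.4601 cont=10.0758 V=10.0758[hold]; j=1 S=127.8663 intr=0.0000 cont=1.9439 V=1.9439[hold]; j=2 S=161.2248 intr=0.0000 cont=0.0000 V=0.0000[hold]; j=3 S=203.2860 intr=0.0000 cont=0.0000 V=0.0000[hold]  S*(3)=-
k=2: j=0 S=113.8723 intr=0.0000 cont=6.0930 V=6.0930[hold]; j=1 S=143.5800 intr=0.0000 cont=0.9935 V=0.9935[hold]; j=2 S=181.0380 intr=0.0000 cont=0.0000 V=0.0000[hold]  S*(2)=-
k=1: j=0 S=127.8663 intr=0.0000 cont=3.5963 V=3.5963[hold]; j=1 S=161.2248 intr=0.0000 cont=0.5078 V=0.5078[hold]  S*(1)=-
k=0: j=0 S=143.5800 intr=0.0000 cont=2.0845 V=2.0845[hold]  S*(0)=-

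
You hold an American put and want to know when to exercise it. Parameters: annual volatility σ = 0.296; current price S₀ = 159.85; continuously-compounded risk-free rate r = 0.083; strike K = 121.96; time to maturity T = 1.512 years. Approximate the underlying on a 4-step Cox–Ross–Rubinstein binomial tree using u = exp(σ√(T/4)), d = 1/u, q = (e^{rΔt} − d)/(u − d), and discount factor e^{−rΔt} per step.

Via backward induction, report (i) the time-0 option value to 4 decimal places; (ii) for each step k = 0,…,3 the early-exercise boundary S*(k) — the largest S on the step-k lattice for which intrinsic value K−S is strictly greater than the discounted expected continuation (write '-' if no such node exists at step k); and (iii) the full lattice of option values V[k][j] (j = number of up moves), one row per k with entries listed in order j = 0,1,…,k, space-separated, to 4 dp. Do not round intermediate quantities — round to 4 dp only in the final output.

Δt=0.37800  u=1.19960  d=0.83361  q=0.54171  discount=0.96911
step 4 (expiry): payoffs max(K−S,0) = 44.7683 10.8785 0.0000 0.0000 0.0000
step 3: (k=3,j=0): S=92.5990, (K−S)⁺=29.3610, hold=25.5940 ⇒ V=29.3610 exercise | (k=3,j=1): S=133.2531, (K−S)⁺=0.0000, hold=4.8315 ⇒ V=4.8315 continue | (k=3,j=2): S=191.7556, (K−S)⁺=0.0000, hold=0.0000 ⇒ V=0.0000 continue | (k=3,j=3): S=275.9427, (K−S)⁺=0.0000, hold=0.0000 ⇒ V=0.0000 continue  boundary S*=92.5990
step 2: (k=2,j=0): S=111.0815, (K−S)⁺=10.8785, hold=15.5766 ⇒ V=15.5766 continue | (k=2,j=1): S=159.8500, (K−S)⁺=0.0000, hold=2.1458 ⇒ V=2.1458 continue | (k=2,j=2): S=230.0295, (K−S)⁺=0.0000, hold=0.0000 ⇒ V=0.0000 continue  boundary S*=-
step 1: (k=1,j=0): S=133.2531, (K−S)⁺=0.0000, hold=8.0446 ⇒ V=8.0446 continue | (k=1,j=1): S=191.7556, (K−S)⁺=0.0000, hold=0.9530 ⇒ V=0.9530 continue  boundary S*=-
step 0: (k=0,j=0): S=159.8500, (K−S)⁺=0.0000, hold=4.0732 ⇒ V=4.0732 continue  boundary S*=-

price = 4.0732
boundary = - - - 92.5990
tree:
4.0732
8.0446 0.9530
15.5766 2.1458 0.0000
29.3610 4.8315 0.0000 0.0000
44.7683 10.8785 0.0000 0.0000 0.0000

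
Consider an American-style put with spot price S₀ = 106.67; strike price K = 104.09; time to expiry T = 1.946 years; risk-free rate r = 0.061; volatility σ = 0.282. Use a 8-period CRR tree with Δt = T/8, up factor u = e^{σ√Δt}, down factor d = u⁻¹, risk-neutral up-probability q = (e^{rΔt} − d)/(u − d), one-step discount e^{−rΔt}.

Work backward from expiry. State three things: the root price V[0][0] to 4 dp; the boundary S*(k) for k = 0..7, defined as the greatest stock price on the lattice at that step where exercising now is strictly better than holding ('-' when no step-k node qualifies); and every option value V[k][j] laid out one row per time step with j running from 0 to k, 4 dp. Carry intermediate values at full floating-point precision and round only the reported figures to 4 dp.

price = 10.4764
boundary = - - - 70.2802 80.7674 70.2802 80.7674 92.8195
tree:
10.4764
16.0280 5.6300
23.7266 9.3508 2.3419
33.8098 15.0596 4.3262 0.5692
42.9353 23.3226 7.8310 1.2007 0.0000
50.8759 33.8098 13.7877 2.5329 0.0000 0.0000
57.7855 42.9353 23.3226 5.3429 0.0000 0.0000 0.0000
63.7979 50.8759 33.8098 11.2705 0.0000 0.0000 0.0000 0.0000
69.0296 57.7855 42.9353 23.3226 0.0000 0.0000 0.0000 0.0000 0.0000

Δt=0.24325  u=1.14922  d=0.87016  q=0.51885  discount=0.98527
step 8 (expiry): payoffs max(K−S,0) = 69.0296 57.7855 42.9353 23.3226 0.0000 0.0000 0.0000 0.0000 0.0000
step 7: (k=7,j=0): S=40.2921, (K−S)⁺=63.7979, hold=62.2648 ⇒ V=63.7979 exercise | (k=7,j=1): S=53.2141, (K−S)⁺=50.8759, hold=49.3428 ⇒ V=50.8759 exercise | (k=7,j=2): S=70.2802, (K−S)⁺=33.8098, hold=32.2767 ⇒ V=33.8098 exercise | (k=7,j=3): S=92.8195, (K−S)⁺=11.2705, hold=11.0563 ⇒ V=11.2705 exercise | (k=7,j=4): S=122.5873, (K−S)⁺=0.0000, hold=0.0000 ⇒ V=0.0000 continue | (k=7,j=5): S=161.9019, (K−S)⁺=0.0000, hold=0.0000 ⇒ V=0.0000 continue | (k=7,j=6): S=213.8249, (K−S)⁺=0.0000, hold=0.0000 ⇒ V=0.0000 continue | (k=7,j=7): S=282.3999, (K−S)⁺=0.0000, hold=0.0000 ⇒ V=0.0000 continue  boundary S*=92.8195
step 6: (k=6,j=0): S=46.3045, (K−S)⁺=57.7855, hold=56.2524 ⇒ V=57.7855 exercise | (k=6,j=1): S=61.1547, (K−S)⁺=42.9353, hold=41.4022 ⇒ V=42.9353 exercise | (k=6,j=2): S=80.7674, (K−S)⁺=23.3226, hold=21.7895 ⇒ V=23.3226 exercise | (k=6,j=3): S=106.6700, (K−S)⁺=0.0000, hold=5.3429 ⇒ V=5.3429 continue | (k=6,j=4): S=140.8798, (K−S)⁺=0.0000, hold=0.0000 ⇒ V=0.0000 continue | (k=6,j=5): S=186.0609, (K−S)⁺=0.0000, hold=0.0000 ⇒ V=0.0000 continue | (k=6,j=6): S=245.7318, (K−S)⁺=0.0000, hold=0.0000 ⇒ V=0.0000 continue  boundary S*=80.7674
step 5: (k=5,j=0): S=53.2141, (K−S)⁺=50.8759, hold=49.3428 ⇒ V=50.8759 exercise | (k=5,j=1): S=70.2802, (K−S)⁺=33.8098, hold=32.2767 ⇒ V=33.8098 exercise | (k=5,j=2): S=92.8195, (K−S)⁺=11.2705, hold=13.7877 ⇒ V=13.7877 continue | (k=5,j=3): S=122.5873, (K−S)⁺=0.0000, hold=2.5329 ⇒ V=2.5329 continue | (k=5,j=4): S=161.9019, (K−S)⁺=0.0000, hold=0.0000 ⇒ V=0.0000 continue | (k=5,j=5): S=213.8249, (K−S)⁺=0.0000, hold=0.0000 ⇒ V=0.0000 continue  boundary S*=70.2802
step 4: (k=4,j=0): S=61.1547, (K−S)⁺=42.9353, hold=41.4022 ⇒ V=42.9353 exercise | (k=4,j=1): S=80.7674, (K−S)⁺=23.3226, hold=23.0763 ⇒ V=23.3226 exercise | (k=4,j=2): S=106.6700, (K−S)⁺=0.0000, hold=7.8310 ⇒ V=7.8310 continue | (k=4,j=3): S=140.8798, (K−S)⁺=0.0000, hold=1.2007 ⇒ V=1.2007 continue | (k=4,j=4): S=186.0609, (K−S)⁺=0.0000, hold=0.0000 ⇒ V=0.0000 continue  boundary S*=80.7674
step 3: (k=3,j=0): S=70.2802, (K−S)⁺=33.8098, hold=32.2767 ⇒ V=33.8098 exercise | (k=3,j=1): S=92.8195, (K−S)⁺=11.2705, hold=15.0596 ⇒ V=15.0596 continue | (k=3,j=2): S=122.5873, (K−S)⁺=0.0000, hold=4.3262 ⇒ V=4.3262 continue | (k=3,j=3): S=161.9019, (K−S)⁺=0.0000, hold=0.5692 ⇒ V=0.5692 continue  boundary S*=70.2802
step 2: (k=2,j=0): S=80.7674, (K−S)⁺=23.3226, hold=23.7266 ⇒ V=23.7266 continue | (k=2,j=1): S=106.6700, (K−S)⁺=0.0000, hold=9.3508 ⇒ V=9.3508 continue | (k=2,j=2): S=140.8798, (K−S)⁺=0.0000, hold=2.3419 ⇒ V=2.3419 continue  boundary S*=-
step 1: (k=1,j=0): S=92.8195, (K−S)⁺=11.2705, hold=16.0280 ⇒ V=16.0280 continue | (k=1,j=1): S=122.5873, (K−S)⁺=0.0000, hold=5.6300 ⇒ V=5.6300 continue  boundary S*=-
step 0: (k=0,j=0): S=106.6700, (K−S)⁺=0.0000, hold=10.4764 ⇒ V=10.4764 continue  boundary S*=-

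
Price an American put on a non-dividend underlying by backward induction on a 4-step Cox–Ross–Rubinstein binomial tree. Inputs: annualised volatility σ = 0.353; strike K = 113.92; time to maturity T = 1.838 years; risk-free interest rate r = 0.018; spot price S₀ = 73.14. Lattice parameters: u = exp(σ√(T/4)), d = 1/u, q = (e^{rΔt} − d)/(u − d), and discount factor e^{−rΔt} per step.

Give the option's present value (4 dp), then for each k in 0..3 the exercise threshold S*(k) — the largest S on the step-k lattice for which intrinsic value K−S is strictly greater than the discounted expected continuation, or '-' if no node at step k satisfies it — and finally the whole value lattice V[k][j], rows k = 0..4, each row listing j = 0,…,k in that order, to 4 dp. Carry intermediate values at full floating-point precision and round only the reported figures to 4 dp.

params: Δt=0.45950 u=1.27034 d=0.78719 q=0.45765 e^(-rΔt)=0.99176
t_4 payoffs: 85.8351 68.5975 40.7800 0.0000 0.0000
t_3: node(3,0) S=35.6774 payoff=78.2426 vs cont=77.3043 → 78.2426 [stop]  node(3,1) S=57.5751 payoff=56.3449 vs cont=55.4066 → 56.3449 [stop]  node(3,2) S=92.9128 payoff=21.0072 vs cont=21.9348 → 21.9348 [wait]  node(3,3) S=149.9398 payoff=0.0000 vs cont=0.0000 → 0.0000 [wait]  ⇒ S*(3)=57.5751
t_2: node(2,0) S=45.3225 payoff=68.5975 vs cont=67.6592 → 68.5975 [stop]  node(2,1) S=73.1400 payoff=40.7800 vs cont=40.2627 → 40.7800 [stop]  node(2,2) S=118.0310 payoff=0.0000 vs cont=11.7983 → 11.7983 [wait]  ⇒ S*(2)=73.1400
t_1: node(1,0) S=57.5751 payoff=56.3449 vs cont=55.4066 → 56.3449 [stop]  node(1,1) S=92.9128 payoff=21.0072 vs cont=27.2898 → 27.2898 [wait]  ⇒ S*(1)=57.5751
t_0: node(0,0) S=73.1400 payoff=40.7800 vs cont=42.6932 → 42.6932 [wait]  ⇒ S*(0)=-

price = 42.6932
boundary = - 57.5751 73.1400 57.5751
tree:
42.6932
56.3449 27.2898
68.5975 40.7800 11.7983
78.2426 56.3449 21.9348 0.0000
85.8351 68.5975 40.7800 0.0000 0.0000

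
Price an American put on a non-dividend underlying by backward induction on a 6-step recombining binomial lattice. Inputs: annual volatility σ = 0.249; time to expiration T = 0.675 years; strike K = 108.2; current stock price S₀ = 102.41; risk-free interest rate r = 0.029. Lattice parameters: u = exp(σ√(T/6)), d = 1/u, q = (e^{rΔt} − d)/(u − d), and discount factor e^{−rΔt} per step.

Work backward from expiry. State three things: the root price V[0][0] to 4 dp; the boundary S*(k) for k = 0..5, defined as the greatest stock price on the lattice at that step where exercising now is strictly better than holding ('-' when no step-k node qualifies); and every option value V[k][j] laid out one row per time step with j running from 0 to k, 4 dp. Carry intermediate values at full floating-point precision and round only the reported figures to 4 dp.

params: Δt=0.11250 u=1.08710 d=0.91988 q=0.49867 e^(-rΔt)=0.99674
t_6 payoffs: 46.1537 34.8740 21.5437 5.7900 0.0000 0.0000 0.0000
t_5: node(5,0) S=67.4508 payoff=40.7492 vs cont=40.3968 → 40.7492 [stop]  node(5,1) S=79.7130 payoff=28.4870 vs cont=28.1346 → 28.4870 [stop]  node(5,2) S=94.2044 payoff=13.9956 vs cont=13.6431 → 13.9956 [stop]  node(5,3) S=111.3303 payoff=0.0000 vs cont=2.8932 → 2.8932 [wait]  node(5,4) S=131.5696 payoff=0.0000 vs cont=0.0000 → 0.0000 [wait]  node(5,5) S=155.4882 payoff=0.0000 vs cont=0.0000 → 0.0000 [wait]  ⇒ S*(5)=94.2044
t_4: node(4,0) S=73.3260 payoff=34.8740 vs cont=34.5215 → 34.8740 [stop]  node(4,1) S=86.6563 payoff=21.5437 vs cont=21.1912 → 21.5437 [stop]  node(4,2) S=102.4100 payoff=5.7900 vs cont=8.4316 → 8.4316 [wait]  node(4,3) S=121.0276 payoff=0.0000 vs cont=1.4457 → 1.4457 [wait]  node(4,4) S=143.0298 payoff=0.0000 vs cont=0.0000 → 0.0000 [wait]  ⇒ S*(4)=86.6563
t_3: node(3,0) S=79.7130 payoff=28.4870 vs cont=28.1346 → 28.4870 [stop]  node(3,1) S=94.2044 payoff=13.9956 vs cont=14.9561 → 14.9561 [wait]  node(3,2) S=111.3303 payoff=0.0000 vs cont=4.9318 → 4.9318 [wait]  node(3,3) S=131.5696 payoff=0.0000 vs cont=0.7224 → 0.7224 [wait]  ⇒ S*(3)=79.7130
t_2: node(2,0) S=86.6563 payoff=21.5437 vs cont=21.6687 → 21.6687 [wait]  node(2,1) S=102.4100 payoff=5.7900 vs cont=9.9248 → 9.9248 [wait]  node(2,2) S=121.0276 payoff=0.0000 vs cont=2.8235 → 2.8235 [wait]  ⇒ S*(2)=-
t_1: node(1,0) S=94.2044 payoff=13.9956 vs cont=15.7608 → 15.7608 [wait]  node(1,1) S=111.3303 payoff=0.0000 vs cont=6.3628 → 6.3628 [wait]  ⇒ S*(1)=-
t_0: node(0,0) S=102.4100 payoff=5.7900 vs cont=11.0382 → 11.0382 [wait]  ⇒ S*(0)=-

price = 11.0382
boundary = - - - 79.7130 86.6563 94.2044
tree:
11.0382
15.7608 6.3628
21.6687 9.9248 2.8235
28.4870 14.9561 4.9318 0.7224
34.8740 21.5437 8.4316 1.4457 0.0000
40.7492 28.4870 13.9956 2.8932 0.0000 0.0000
46.1537 34.8740 21.5437 5.7900 0.0000 0.0000 0.0000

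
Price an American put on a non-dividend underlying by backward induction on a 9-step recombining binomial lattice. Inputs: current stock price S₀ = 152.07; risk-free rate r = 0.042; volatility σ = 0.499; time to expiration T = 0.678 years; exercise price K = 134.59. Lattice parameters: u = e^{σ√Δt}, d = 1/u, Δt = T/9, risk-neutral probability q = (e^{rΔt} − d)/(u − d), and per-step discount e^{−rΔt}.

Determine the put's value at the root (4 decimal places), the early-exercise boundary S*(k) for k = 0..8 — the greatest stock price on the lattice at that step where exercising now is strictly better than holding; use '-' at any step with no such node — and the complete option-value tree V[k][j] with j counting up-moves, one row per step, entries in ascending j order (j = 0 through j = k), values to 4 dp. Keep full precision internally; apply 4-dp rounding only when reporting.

price = 13.9041
boundary = - - - - - 76.6723 87.9264 100.8325 115.6329
tree:
13.9041
19.7156 7.6334
27.2015 11.6502 3.2860
36.3558 17.3589 5.4769 0.9090
46.8432 25.1145 8.9824 1.6751 0.0762
57.9177 35.0284 14.4262 3.0815 0.1462 0.0000
67.7314 46.6636 22.5215 5.6584 0.2806 0.0000 0.0000
76.2890 57.9177 33.7575 10.3686 0.5386 0.0000 0.0000 0.0000
83.7512 67.7314 46.6636 18.9571 1.0338 0.0000 0.0000 0.0000 0.0000
90.2583 76.2890 57.9177 33.7575 1.9842 0.0000 0.0000 0.0000 0.0000 0.0000

Δt=0.07533, u=1.14678, d=0.87200, q=0.47735, disc=e^(-rΔt)=0.99684
k=9 terminal: V=max(K-S,0) → 90.2583 76.2890 57.9177 33.7575 1.9842 0.0000 0.0000 0.0000 0.0000 0.0000
k=8: j=0 S=50.8388 intr=83.7512 cont=83.3260 V=83.7512[EX]; j=1 S=66.8586 intr=67.7314 cont=67.3062 V=67.7314[EX]; j=2 S=87.9264 intr=46.6636 cont=46.2384 V=46.6636[EX]; j=3 S=115.6329 intr=18.9571 cont=18.5319 V=18.9571[EX]; j=4 S=152.0700 intr=0.0000 cont=1.0338 V=1.0338[hold]; j=5 S=199.9888 intr=0.0000 cont=0.0000 V=0.0000[hold]; j=6 S=263.0072 intr=0.0000 cont=0.0000 V=0.0000[hold]; j=7 S=345.8834 intr=0.0000 cont=0.0000 V=0.0000[hold]; j=8 S=454.8747 intr=0.0000 cont=0.0000 V=0.0000[hold]  S*(8)=115.6329
k=7: j=0 S=58.3010 intr=76.2890 cont=75.8638 V=76.2890[EX]; j=1 S=76.6723 intr=57.9177 cont=57.4925 V=57.9177[EX]; j=2 S=100.8325 intr=33.7575 cont=33.3323 V=33.7575[EX]; j=3 S=132.6058 intr=1.9842 cont=10.3686 V=10.3686[hold]; j=4 S=174.3912 intr=0.0000 cont=0.5386 V=0.5386[hold]; j=5 S=229.3436 intr=0.0000 cont=0.0000 V=0.0000[hold]; j=6 S=301.6120 intr=0.0000 cont=0.0000 V=0.0000[hold]; j=7 S=396.6530 intr=0.0000 cont=0.0000 V=0.0000[hold]  S*(7)=100.8325
k=6: j=0 S=66.8586 intr=67.7314 cont=67.3062 V=67.7314[EX]; j=1 S=87.9264 intr=46.6636 cont=46.2384 V=46.6636[EX]; j=2 S=115.6329 intr=18.9571 cont=22.5215 V=22.5215[hold]; j=3 S=152.0700 intr=0.0000 cont=5.6584 V=5.6584[hold]; j=4 S=199.9888 intr=0.0000 cont=0.2806 V=0.2806[hold]; j=5 S=263.0072 intr=0.0000 cont=0.0000 V=0.0000[hold]; j=6 S=345.8834 intr=0.0000 cont=0.0000 V=0.0000[hold]  S*(6)=87.9264
k=5: j=0 S=76.6723 intr=57.9177 cont=57.4925 V=57.9177[EX]; j=1 S=100.8325 intr=33.7575 cont=35.0284 V=35.0284[hold]; j=2 S=132.6058 intr=1.9842 cont=14.4262 V=14.4262[hold]; j=3 S=174.3912 intr=0.0000 cont=3.0815 V=3.0815[hold]; j=4 S=229.3436 intr=0.0000 cont=0.1462 V=0.1462[hold]; j=5 S=301.6120 intr=0.0000 cont=0.0000 V=0.0000[hold]  S*(5)=76.6723
k=4: j=0 S=87.9264 intr=46.6636 cont=46.8432 V=46.8432[hold]; j=1 S=115.6329 intr=18.9571 cont=25.1145 V=25.1145[hold]; j=2 S=152.0700 intr=0.0000 cont=8.9824 V=8.9824[hold]; j=3 S=199.9888 intr=0.0000 cont=1.6751 V=1.6751[hold]; j=4 S=263.0072 intr=0.0000 cont=0.0762 V=0.0762[hold]  S*(4)=-
k=3: j=0 S=100.8325 intr=33.7575 cont=36.3558 V=36.3558[hold]; j=1 S=132.6058 intr=1.9842 cont=17.3589 V=17.3589[hold]; j=2 S=174.3912 intr=0.0000 cont=5.4769 V=5.4769[hold]; j=3 S=229.3436 intr=0.0000 cont=0.9090 V=0.9090[hold]  S*(3)=-
k=2: j=0 S=115.6329 intr=18.9571 cont=27.2015 V=27.2015[hold]; j=1 S=152.0700 intr=0.0000 cont=11.6502 V=11.6502[hold]; j=2 S=199.9888 intr=0.0000 cont=3.2860 V=3.2860[hold]  S*(2)=-
k=1: j=0 S=132.6058 intr=1.9842 cont=19.7156 V=19.7156[hold]; j=1 S=174.3912 intr=0.0000 cont=7.6334 V=7.6334[hold]  S*(1)=-
k=0: j=0 S=152.0700 intr=0.0000 cont=13.9041 V=13.9041[hold]  S*(0)=-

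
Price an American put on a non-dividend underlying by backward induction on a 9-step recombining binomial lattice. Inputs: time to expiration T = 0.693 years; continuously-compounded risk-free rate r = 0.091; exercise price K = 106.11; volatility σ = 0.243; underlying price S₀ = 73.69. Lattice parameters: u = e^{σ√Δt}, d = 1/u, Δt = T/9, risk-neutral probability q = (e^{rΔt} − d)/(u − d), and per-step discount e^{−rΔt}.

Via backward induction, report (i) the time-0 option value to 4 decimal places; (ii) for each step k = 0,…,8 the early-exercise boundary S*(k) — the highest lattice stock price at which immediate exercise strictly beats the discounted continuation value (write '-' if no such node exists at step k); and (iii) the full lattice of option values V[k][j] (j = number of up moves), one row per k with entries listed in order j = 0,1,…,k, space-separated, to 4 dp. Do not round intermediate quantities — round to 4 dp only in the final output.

Δt=0.07700, u=1.06976, d=0.93479, q=0.53525, disc=e^(-rΔt)=0.99302
k=9 terminal: V=max(K-S,0) → 65.9449 60.1460 53.5099 45.9157 37.2251 27.2797 15.8985 2.8742 0.0000 0.0000
k=8: j=0 S=42.9669 intr=63.1431 cont=62.4022 V=63.1431[EX]; j=1 S=49.1702 intr=56.9398 cont=56.1988 V=56.9398[EX]; j=2 S=56.2692 intr=49.8408 cont=49.0998 V=49.8408[EX]; j=3 S=64.3932 intr=41.7168 cont=40.9759 V=41.7168[EX]; j=4 S=73.6900 intr=32.4200 cont=31.6791 V=32.4200[EX]; j=5 S=84.3291 intr=21.7809 cont=21.0400 V=21.7809[EX]; j=6 S=96.5042 intr=9.6058 cont=8.8649 V=9.6058[EX]; j=7 S=110.4371 intr=0.0000 cont=1.3264 V=1.3264[hold]; j=8 S=126.3815 intr=0.0000 cont=0.0000 V=0.0000[hold]  S*(8)=96.5042
k=7: j=0 S=45.9640 intr=60.1460 cont=59.4051 V=60.1460[EX]; j=1 S=52.6001 intr=53.5099 cont=52.7690 V=53.5099[EX]; j=2 S=60.1943 intr=45.9157 cont=45.1748 V=45.9157[EX]; j=3 S=68.8849 intr=37.2251 cont=36.4842 V=37.2251[EX]; j=4 S=78.8303 intr=27.2797 cont=26.5388 V=27.2797[EX]; j=5 S=90.2115 intr=15.8985 cont=15.1576 V=15.8985[EX]; j=6 S=103.2358 intr=2.8742 cont=5.1382 V=5.1382[hold]; j=7 S=118.1406 intr=0.0000 cont=0.6122 V=0.6122[hold]  S*(7)=90.2115
k=6: j=0 S=49.1702 intr=56.9398 cont=56.1988 V=56.9398[EX]; j=1 S=56.2692 intr=49.8408 cont=49.0998 V=49.8408[EX]; j=2 S=64.3932 intr=41.7168 cont=40.9759 V=41.7168[EX]; j=3 S=73.6900 intr=32.4200 cont=31.6791 V=32.4200[EX]; j=4 S=84.3291 intr=21.7809 cont=21.0400 V=21.7809[EX]; j=5 S=96.5042 intr=9.6058 cont=10.0683 V=10.0683[hold]; j=6 S=110.4371 intr=0.0000 cont=2.6967 V=2.6967[hold]  S*(6)=84.3291
k=5: j=0 S=52.6001 intr=53.5099 cont=52.7690 V=53.5099[EX]; j=1 S=60.1943 intr=45.9157 cont=45.1748 V=45.9157[EX]; j=2 S=68.8849 intr=37.2251 cont=36.4842 V=37.2251[EX]; j=3 S=78.8303 intr=27.2797 cont=26.5388 V=27.2797[EX]; j=4 S=90.2115 intr=15.8985 cont=15.4034 V=15.8985[EX]; j=5 S=103.2358 intr=2.8742 cont=6.0799 V=6.0799[hold]  S*(5)=90.2115
k=4: j=0 S=56.2692 intr=49.8408 cont=49.0998 V=49.8408[EX]; j=1 S=64.3932 intr=41.7168 cont=40.9759 V=41.7168[EX]; j=2 S=73.6900 intr=32.4200 cont=31.6791 V=32.4200[EX]; j=3 S=84.3291 intr=21.7809 cont=21.0400 V=21.7809[EX]; j=4 S=96.5042 intr=9.6058 cont=10.5688 V=10.5688[hold]  S*(4)=84.3291
k=3: j=0 S=60.1943 intr=45.9157 cont=45.1748 V=45.9157[EX]; j=1 S=68.8849 intr=37.2251 cont=36.4842 V=37.2251[EX]; j=2 S=78.8303 intr=27.2797 cont=26.5388 V=27.2797[EX]; j=3 S=90.2115 intr=15.8985 cont=15.6695 V=15.8985[EX]  S*(3)=90.2115
k=2: j=0 S=64.3932 intr=41.7168 cont=40.9759 V=41.7168[EX]; j=1 S=73.6900 intr=32.4200 cont=31.6791 V=32.4200[EX]; j=2 S=84.3291 intr=21.7809 cont=21.0400 V=21.7809[EX]  S*(2)=84.3291
k=1: j=0 S=68.8849 intr=37.2251 cont=36.4842 V=37.2251[EX]; j=1 S=78.8303 intr=27.2797 cont=26.5388 V=27.2797[EX]  S*(1)=78.8303
k=0: j=0 S=73.6900 intr=32.4200 cont=31.6791 V=32.4200[EX]  S*(0)=73.6900

price = 32.4200
boundary = 73.6900 78.8303 84.3291 90.2115 84.3291 90.2115 84.3291 90.2115 96.5042
tree:
32.4200
37.2251 27.2797
41.7168 32.4200 21.7809
45.9157 37.2251 27.2797 15.8985
49.8408 41.7168 32.4200 21.7809 10.5688
53.5099 45.9157 37.2251 27.2797 15.8985 6.0799
56.9398 49.8408 41.7168 32.4200 21.7809 10.0683 2.6967
60.1460 53.5099 45.9157 37.2251 27.2797 15.8985 5.1382 0.6122
63.1431 56.9398 49.8408 41.7168 32.4200 21.7809 9.6058 1.3264 0.0000
65.9449 60.1460 53.5099 45.9157 37.2251 27.2797 15.8985 2.8742 0.0000 0.0000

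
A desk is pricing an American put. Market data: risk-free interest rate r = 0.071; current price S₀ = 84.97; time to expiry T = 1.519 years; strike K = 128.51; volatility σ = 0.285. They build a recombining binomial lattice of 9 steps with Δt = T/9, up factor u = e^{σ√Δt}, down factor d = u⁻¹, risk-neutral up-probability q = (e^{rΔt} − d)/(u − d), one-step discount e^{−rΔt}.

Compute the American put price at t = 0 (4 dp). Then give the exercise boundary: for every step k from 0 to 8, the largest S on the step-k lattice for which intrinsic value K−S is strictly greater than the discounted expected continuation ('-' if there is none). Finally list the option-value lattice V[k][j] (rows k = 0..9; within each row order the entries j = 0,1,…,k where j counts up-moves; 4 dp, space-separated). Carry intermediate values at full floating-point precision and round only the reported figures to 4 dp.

price = 43.5400
boundary = 84.9700 95.5246 84.9700 95.5246 84.9700 95.5246 84.9700 95.5246 107.3902
tree:
43.5400
52.9284 32.9854
61.2795 43.5400 23.2665
68.7078 52.9284 32.9854 14.9085
75.3154 61.2795 43.5400 22.5904 8.2218
81.1929 68.7078 52.9284 32.9854 13.5980 3.4911
86.4210 75.3154 61.2795 43.5400 21.6977 6.4986 0.8191
91.0714 81.1929 68.7078 52.9284 32.9854 11.8677 1.7347 0.0000
95.2081 86.4210 75.3154 61.2795 43.5400 21.1198 3.6737 0.0000 0.0000
98.8876 91.0714 81.1929 68.7078 52.9284 32.9854 7.7803 0.0000 0.0000 0.0000

params: Δt=0.16878 u=1.12422 d=0.88951 q=0.52213 e^(-rΔt)=0.98809
t_9 payoffs: 98.8876 91.0714 81.1929 68.7078 52.9284 32.9854 7.7803 0.0000 0.0000 0.0000
t_8: node(8,0) S=33.3019 payoff=95.2081 vs cont=93.6773 → 95.2081 [stop]  node(8,1) S=42.0890 payoff=86.4210 vs cont=84.8902 → 86.4210 [stop]  node(8,2) S=53.1946 payoff=75.3154 vs cont=73.7846 → 75.3154 [stop]  node(8,3) S=67.2305 payoff=61.2795 vs cont=59.7487 → 61.2795 [stop]  node(8,4) S=84.9700 payoff=43.5400 vs cont=42.0092 → 43.5400 [stop]  node(8,5) S=107.3902 payoff=21.1198 vs cont=19.5890 → 21.1198 [stop]  node(8,6) S=135.7262 payoff=0.0000 vs cont=3.6737 → 3.6737 [wait]  node(8,7) S=171.5389 payoff=0.0000 vs cont=0.0000 → 0.0000 [wait]  node(8,8) S=216.8012 payoff=0.0000 vs cont=0.0000 → 0.0000 [wait]  ⇒ S*(8)=107.3902
t_7: node(7,0) S=37.4386 payoff=91.0714 vs cont=89.5407 → 91.0714 [stop]  node(7,1) S=47.3171 payoff=81.1929 vs cont=79.6621 → 81.1929 [stop]  node(7,2) S=59.8022 payoff=68.7078 vs cont=67.1770 → 68.7078 [stop]  node(7,3) S=75.5816 payoff=52.9284 vs cont=51.3976 → 52.9284 [stop]  node(7,4) S=95.5246 payoff=32.9854 vs cont=31.4546 → 32.9854 [stop]  node(7,5) S=120.7297 payoff=7.7803 vs cont=11.8677 → 11.8677 [wait]  node(7,6) S=152.5855 payoff=0.0000 vs cont=1.7347 → 1.7347 [wait]  node(7,7) S=192.8467 payoff=0.0000 vs cont=0.0000 → 0.0000 [wait]  ⇒ S*(7)=95.5246
t_6: node(6,0) S=42.0890 payoff=86.4210 vs cont=84.8902 → 86.4210 [stop]  node(6,1) S=53.1946 payoff=75.3154 vs cont=73.7846 → 75.3154 [stop]  node(6,2) S=67.2305 payoff=61.2795 vs cont=59.7487 → 61.2795 [stop]  node(6,3) S=84.9700 payoff=43.5400 vs cont=42.0092 → 43.5400 [stop]  node(6,4) S=107.3902 payoff=21.1198 vs cont=21.6977 → 21.6977 [wait]  node(6,5) S=135.7262 payoff=0.0000 vs cont=6.4986 → 6.4986 [wait]  node(6,6) S=171.5389 payoff=0.0000 vs cont=0.8191 → 0.8191 [wait]  ⇒ S*(6)=84.9700
t_5: node(5,0) S=47.3171 payoff=81.1929 vs cont=79.6621 → 81.1929 [stop]  node(5,1) S=59.8022 payoff=68.7078 vs cont=67.1770 → 68.7078 [stop]  node(5,2) S=75.5816 payoff=52.9284 vs cont=51.3976 → 52.9284 [stop]  node(5,3) S=95.5246 payoff=32.9854 vs cont=31.7528 → 32.9854 [stop]  node(5,4) S=120.7297 payoff=7.7803 vs cont=13.5980 → 13.5980 [wait]  node(5,5) S=152.5855 payoff=0.0000 vs cont=3.4911 → 3.4911 [wait]  ⇒ S*(5)=95.5246
t_4: node(4,0) S=53.1946 payoff=75.3154 vs cont=73.7846 → 75.3154 [stop]  node(4,1) S=67.2305 payoff=61.2795 vs cont=59.7487 → 61.2795 [stop]  node(4,2) S=84.9700 payoff=43.5400 vs cont=42.0092 → 43.5400 [stop]  node(4,3) S=107.3902 payoff=21.1198 vs cont=22.5904 → 22.5904 [wait]  node(4,4) S=135.7262 payoff=0.0000 vs cont=8.2218 → 8.2218 [wait]  ⇒ S*(4)=84.9700
t_3: node(3,0) S=59.8022 payoff=68.7078 vs cont=67.1770 → 68.7078 [stop]  node(3,1) S=75.5816 payoff=52.9284 vs cont=51.3976 → 52.9284 [stop]  node(3,2) S=95.5246 payoff=32.9854 vs cont=32.2133 → 32.9854 [stop]  node(3,3) S=120.7297 payoff=7.7803 vs cont=14.9085 → 14.9085 [wait]  ⇒ S*(3)=95.5246
t_2: node(2,0) S=67.2305 payoff=61.2795 vs cont=59.7487 → 61.2795 [stop]  node(2,1) S=84.9700 payoff=43.5400 vs cont=42.0092 → 43.5400 [stop]  node(2,2) S=107.3902 payoff=21.1198 vs cont=23.2665 → 23.2665 [wait]  ⇒ S*(2)=84.9700
t_1: node(1,0) S=75.5816 payoff=52.9284 vs cont=51.3976 → 52.9284 [stop]  node(1,1) S=95.5246 payoff=32.9854 vs cont=32.5621 → 32.9854 [stop]  ⇒ S*(1)=95.5246
t_0: node(0,0) S=84.9700 payoff=43.5400 vs cont=42.0092 → 43.5400 [stop]  ⇒ S*(0)=84.9700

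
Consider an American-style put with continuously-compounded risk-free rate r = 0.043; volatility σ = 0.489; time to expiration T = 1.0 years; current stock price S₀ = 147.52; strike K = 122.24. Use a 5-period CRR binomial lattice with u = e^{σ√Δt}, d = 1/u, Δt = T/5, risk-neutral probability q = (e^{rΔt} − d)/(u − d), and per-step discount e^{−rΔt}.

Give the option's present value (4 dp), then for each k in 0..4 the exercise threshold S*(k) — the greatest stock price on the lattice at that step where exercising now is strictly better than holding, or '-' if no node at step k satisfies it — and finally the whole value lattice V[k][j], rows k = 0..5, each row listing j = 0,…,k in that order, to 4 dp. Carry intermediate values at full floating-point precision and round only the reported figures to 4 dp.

Δt=0.20000  u=1.24444  d=0.80357  q=0.46514  discount=0.99144
step 5 (expiry): payoffs max(K−S,0) = 72.8115 45.6933 3.6969 0.0000 0.0000 0.0000
step 4: (k=4,j=0): S=61.5109, (K−S)⁺=60.7291, hold=59.6824 ⇒ V=60.7291 exercise | (k=4,j=1): S=95.2580, (K−S)⁺=26.9820, hold=25.9353 ⇒ V=26.9820 exercise | (k=4,j=2): S=147.5200, (K−S)⁺=0.0000, hold=1.9604 ⇒ V=1.9604 continue | (k=4,j=3): S=228.4549, (K−S)⁺=0.0000, hold=0.0000 ⇒ V=0.0000 continue | (k=4,j=4): S=353.7936, (K−S)⁺=0.0000, hold=0.0000 ⇒ V=0.0000 continue  boundary S*=95.2580
step 3: (k=3,j=0): S=76.5467, (K−S)⁺=45.6933, hold=44.6465 ⇒ V=45.6933 exercise | (k=3,j=1): S=118.5431, (K−S)⁺=3.6969, hold=15.2122 ⇒ V=15.2122 continue | (k=3,j=2): S=183.5801, (K−S)⁺=0.0000, hold=1.0396 ⇒ V=1.0396 continue | (k=3,j=3): S=284.2989, (K−S)⁺=0.0000, hold=0.0000 ⇒ V=0.0000 continue  boundary S*=76.5467
step 2: (k=2,j=0): S=95.2580, (K−S)⁺=26.9820, hold=31.2455 ⇒ V=31.2455 continue | (k=2,j=1): S=147.5200, (K−S)⁺=0.0000, hold=8.5462 ⇒ V=8.5462 continue | (k=2,j=2): S=228.4549, (K−S)⁺=0.0000, hold=0.5513 ⇒ V=0.5513 continue  boundary S*=-
step 1: (k=1,j=0): S=118.5431, (K−S)⁺=3.6969, hold=20.5101 ⇒ V=20.5101 continue | (k=1,j=1): S=183.5801, (K−S)⁺=0.0000, hold=4.7861 ⇒ V=4.7861 continue  boundary S*=-
step 0: (k=0,j=0): S=147.5200, (K−S)⁺=0.0000, hold=13.0833 ⇒ V=13.0833 continue  boundary S*=-

price = 13.0833
boundary = - - - 76.5467 95.2580
tree:
13.0833
20.5101 4.7861
31.2455 8.5462 0.5513
45.6933 15.2122 1.0396 0.0000
60.7291 26.9820 1.9604 0.0000 0.0000
72.8115 45.6933 3.6969 0.0000 0.0000 0.0000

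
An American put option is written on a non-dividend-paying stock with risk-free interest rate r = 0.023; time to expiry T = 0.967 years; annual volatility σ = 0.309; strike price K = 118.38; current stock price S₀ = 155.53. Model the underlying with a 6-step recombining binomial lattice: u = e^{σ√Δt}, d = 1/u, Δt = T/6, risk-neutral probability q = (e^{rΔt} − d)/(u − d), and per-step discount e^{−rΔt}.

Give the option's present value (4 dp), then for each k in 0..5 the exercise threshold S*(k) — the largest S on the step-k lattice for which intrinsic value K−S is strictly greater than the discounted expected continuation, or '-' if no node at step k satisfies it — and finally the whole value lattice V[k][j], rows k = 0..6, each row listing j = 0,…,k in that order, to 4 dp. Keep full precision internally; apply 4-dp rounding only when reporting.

Δt=0.16117  u=1.13207  d=0.88334  q=0.48396  discount=0.99630
step 6 (expiry): payoffs max(K−S,0) = 44.4928 23.6871 0.0000 0.0000 0.0000 0.0000 0.0000
step 5: (k=5,j=0): S=83.6457, (K−S)⁺=34.7343, hold=34.2963 ⇒ V=34.7343 exercise | (k=5,j=1): S=107.1992, (K−S)⁺=11.1808, hold=12.1783 ⇒ V=12.1783 continue | (k=5,j=2): S=137.3852, (K−S)⁺=0.0000, hold=0.0000 ⇒ V=0.0000 continue | (k=5,j=3): S=176.0712, (K−S)⁺=0.0000, hold=0.0000 ⇒ V=0.0000 continue | (k=5,j=4): S=225.6507, (K−S)⁺=0.0000, hold=0.0000 ⇒ V=0.0000 continue | (k=5,j=5): S=289.1911, (K−S)⁺=0.0000, hold=0.0000 ⇒ V=0.0000 continue  boundary S*=83.6457
step 4: (k=4,j=0): S=94.6929, (K−S)⁺=23.6871, hold=23.7300 ⇒ V=23.7300 continue | (k=4,j=1): S=121.3573, (K−S)⁺=0.0000, hold=6.2613 ⇒ V=6.2613 continue | (k=4,j=2): S=155.5300, (K−S)⁺=0.0000, hold=0.0000 ⇒ V=0.0000 continue | (k=4,j=3): S=199.3253, (K−S)⁺=0.0000, hold=0.0000 ⇒ V=0.0000 continue | (k=4,j=4): S=255.4529, (K−S)⁺=0.0000, hold=0.0000 ⇒ V=0.0000 continue  boundary S*=-
step 3: (k=3,j=0): S=107.1992, (K−S)⁺=11.1808, hold=15.2194 ⇒ V=15.2194 continue | (k=3,j=1): S=137.3852, (K−S)⁺=0.0000, hold=3.2191 ⇒ V=3.2191 continue | (k=3,j=2): S=176.0712, (K−S)⁺=0.0000, hold=0.0000 ⇒ V=0.0000 continue | (k=3,j=3): S=225.6507, (K−S)⁺=0.0000, hold=0.0000 ⇒ V=0.0000 continue  boundary S*=-
step 2: (k=2,j=0): S=121.3573, (K−S)⁺=0.0000, hold=9.3769 ⇒ V=9.3769 continue | (k=2,j=1): S=155.5300, (K−S)⁺=0.0000, hold=1.6551 ⇒ V=1.6551 continue | (k=2,j=2): S=199.3253, (K−S)⁺=0.0000, hold=0.0000 ⇒ V=0.0000 continue  boundary S*=-
step 1: (k=1,j=0): S=137.3852, (K−S)⁺=0.0000, hold=5.6190 ⇒ V=5.6190 continue | (k=1,j=1): S=176.0712, (K−S)⁺=0.0000, hold=0.8509 ⇒ V=0.8509 continue  boundary S*=-
step 0: (k=0,j=0): S=155.5300, (K−S)⁺=0.0000, hold=3.2992 ⇒ V=3.2992 continue  boundary S*=-

price = 3.2992
boundary = - - - - - 83.6457
tree:
3.2992
5.6190 0.8509
9.3769 1.6551 0.0000
15.2194 3.2191 0.0000 0.0000
23.7300 6.2613 0.0000 0.0000 0.0000
34.7343 12.1783 0.0000 0.0000 0.0000 0.0000
44.4928 23.6871 0.0000 0.0000 0.0000 0.0000 0.0000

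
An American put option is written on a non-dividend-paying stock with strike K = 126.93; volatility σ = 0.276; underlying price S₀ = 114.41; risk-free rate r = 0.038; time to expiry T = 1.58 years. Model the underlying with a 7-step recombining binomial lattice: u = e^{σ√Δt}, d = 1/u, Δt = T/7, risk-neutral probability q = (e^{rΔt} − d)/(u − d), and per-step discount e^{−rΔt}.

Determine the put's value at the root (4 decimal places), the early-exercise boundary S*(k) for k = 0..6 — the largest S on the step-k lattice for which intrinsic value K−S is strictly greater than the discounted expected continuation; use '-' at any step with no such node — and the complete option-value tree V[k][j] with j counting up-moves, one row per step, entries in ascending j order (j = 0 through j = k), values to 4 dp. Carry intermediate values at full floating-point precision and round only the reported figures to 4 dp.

params: Δt=0.22571 u=1.14011 d=0.87711 q=0.50002 e^(-rΔt)=0.99146
t_7 payoffs: 81.2387 67.5380 49.7291 26.5802 0.0000 0.0000 0.0000 0.0000
t_6: node(6,0) S=52.0931 payoff=74.8369 vs cont=73.7528 → 74.8369 [stop]  node(6,1) S=67.7134 payoff=59.2166 vs cont=58.1325 → 59.2166 [stop]  node(6,2) S=88.0176 payoff=38.9124 vs cont=37.8284 → 38.9124 [stop]  node(6,3) S=114.4100 payoff=12.5200 vs cont=13.1761 → 13.1761 [wait]  node(6,4) S=148.7163 payoff=0.0000 vs cont=0.0000 → 0.0000 [wait]  node(6,5) S=193.3094 payoff=0.0000 vs cont=0.0000 → 0.0000 [wait]  node(6,6) S=251.2740 payoff=0.0000 vs cont=0.0000 → 0.0000 [wait]  ⇒ S*(6)=88.0176
t_5: node(5,0) S=59.3920 payoff=67.5380 vs cont=66.4540 → 67.5380 [stop]  node(5,1) S=77.2009 payoff=49.7291 vs cont=48.6451 → 49.7291 [stop]  node(5,2) S=100.3498 payoff=26.5802 vs cont=25.8214 → 26.5802 [stop]  node(5,3) S=130.4401 payoff=0.0000 vs cont=6.5316 → 6.5316 [wait]  node(5,4) S=169.5531 payoff=0.0000 vs cont=0.0000 → 0.0000 [wait]  node(5,5) S=220.3943 payoff=0.0000 vs cont=0.0000 → 0.0000 [wait]  ⇒ S*(5)=100.3498
t_4: node(4,0) S=67.7134 payoff=59.2166 vs cont=58.1325 → 59.2166 [stop]  node(4,1) S=88.0176 payoff=38.9124 vs cont=37.8284 → 38.9124 [stop]  node(4,2) S=114.4100 payoff=12.5200 vs cont=16.4141 → 16.4141 [wait]  node(4,3) S=148.7163 payoff=0.0000 vs cont=3.2378 → 3.2378 [wait]  node(4,4) S=193.3094 payoff=0.0000 vs cont=0.0000 → 0.0000 [wait]  ⇒ S*(4)=88.0176
t_3: node(3,0) S=77.2009 payoff=49.7291 vs cont=48.6451 → 49.7291 [stop]  node(3,1) S=100.3498 payoff=26.5802 vs cont=27.4266 → 27.4266 [wait]  node(3,2) S=130.4401 payoff=0.0000 vs cont=9.7418 → 9.7418 [wait]  node(3,3) S=169.5531 payoff=0.0000 vs cont=1.6050 → 1.6050 [wait]  ⇒ S*(3)=77.2009
t_2: node(2,0) S=88.0176 payoff=38.9124 vs cont=38.2480 → 38.9124 [stop]  node(2,1) S=114.4100 payoff=12.5200 vs cont=18.4252 → 18.4252 [wait]  node(2,2) S=148.7163 payoff=0.0000 vs cont=5.6248 → 5.6248 [wait]  ⇒ S*(2)=88.0176
t_1: node(1,0) S=100.3498 payoff=26.5802 vs cont=28.4236 → 28.4236 [wait]  node(1,1) S=130.4401 payoff=0.0000 vs cont=11.9221 → 11.9221 [wait]  ⇒ S*(1)=-
t_0: node(0,0) S=114.4100 payoff=12.5200 vs cont=20.0002 → 20.0002 [wait]  ⇒ S*(0)=-

price = 20.0002
boundary = - - 88.0176 77.2009 88.0176 100.3498 88.0176
tree:
20.0002
28.4236 11.9221
38.9124 18.4252 5.6248
49.7291 27.4266 9.7418 1.6050
59.2166 38.9124 16.4141 3.2378 0.0000
67.5380 49.7291 26.5802 6.5316 0.0000 0.0000
74.8369 59.2166 38.9124 13.1761 0.0000 0.0000 0.0000
81.2387 67.5380 49.7291 26.5802 0.0000 0.0000 0.0000 0.0000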